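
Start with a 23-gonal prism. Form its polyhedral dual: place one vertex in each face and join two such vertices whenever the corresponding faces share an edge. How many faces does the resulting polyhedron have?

46

The base solid has V = 46, E = 69, F = 25.
The dual swaps V and F and preserves E: V′ = F = 25, E′ = E = 69, F′ = V = 46.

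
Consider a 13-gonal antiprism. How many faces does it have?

An antiprism on an n-gon has two n-gon caps and 2n triangles: V = 2·13 = 26, E = 4·13 = 52, F = 2·13 + 2 = 28.

28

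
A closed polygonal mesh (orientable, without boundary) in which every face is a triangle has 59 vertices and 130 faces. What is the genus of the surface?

Every face is a triangle, so 2E = 3·130 = 390, giving E = 195.
χ = V − E + F = 59 − 195 + 130 = -6.
For a closed orientable surface χ = 2 − 2g, so g = (2 − (-6))/2 = 4.

4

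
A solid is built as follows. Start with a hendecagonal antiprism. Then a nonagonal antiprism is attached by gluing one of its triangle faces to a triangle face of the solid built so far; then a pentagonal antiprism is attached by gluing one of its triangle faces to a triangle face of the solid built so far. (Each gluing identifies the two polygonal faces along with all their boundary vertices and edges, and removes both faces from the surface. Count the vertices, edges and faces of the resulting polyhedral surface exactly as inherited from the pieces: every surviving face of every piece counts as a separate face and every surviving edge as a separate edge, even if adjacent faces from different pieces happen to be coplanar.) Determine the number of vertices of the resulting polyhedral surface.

44

A hendecagonal antiprism: V=22, E=44, F=24.
Attach a nonagonal antiprism (V=18, E=36, F=20) along a 3-gon: merge 3 vertices and 3 edges, delete both glued faces → V=37, E=77, F=42.
Attach a pentagonal antiprism (V=10, E=20, F=12) along a 3-gon: merge 3 vertices and 3 edges, delete both glued faces → V=44, E=94, F=52.
Check: V − E + F = 44 − 94 + 52 = 2.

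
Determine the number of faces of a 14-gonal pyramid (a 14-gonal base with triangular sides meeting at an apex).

A pyramid on an n-gon base has one n-gon and n triangles: V = 14 + 1 = 15, E = 2·14 = 28, F = 14 + 1 = 15.

15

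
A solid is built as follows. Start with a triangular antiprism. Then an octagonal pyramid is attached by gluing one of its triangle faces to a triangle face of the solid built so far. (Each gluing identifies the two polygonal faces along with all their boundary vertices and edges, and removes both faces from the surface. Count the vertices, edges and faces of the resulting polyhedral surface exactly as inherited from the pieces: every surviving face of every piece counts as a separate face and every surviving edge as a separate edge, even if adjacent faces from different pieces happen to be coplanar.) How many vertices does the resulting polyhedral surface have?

A triangular antiprism: V=6, E=12, F=8.
Attach an octagonal pyramid (V=9, E=16, F=9) along a 3-gon: merge 3 vertices and 3 edges, delete both glued faces → V=12, E=25, F=15.
Check: V − E + F = 12 − 25 + 15 = 2.

12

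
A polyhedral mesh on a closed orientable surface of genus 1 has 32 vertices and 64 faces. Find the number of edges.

96

For a closed orientable surface of genus 1, χ = 2 − 2·1 = 0.
E = V + F − (0) = 32 + 64 − (0) = 96.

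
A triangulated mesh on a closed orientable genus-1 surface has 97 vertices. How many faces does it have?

194

χ = 2 − 2·1 = 0, and every face is a triangle so 3F = 2E.
V − E + F = 0 with E = 3F/2 gives 97 − (3/2 − 1)·F = 0, so F = 194 and E = 291.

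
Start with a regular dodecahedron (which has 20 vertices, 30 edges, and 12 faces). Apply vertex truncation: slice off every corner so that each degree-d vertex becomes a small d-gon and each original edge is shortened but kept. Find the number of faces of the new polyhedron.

32

Truncation replaces each original edge-end by a new vertex, so V′ = 2E = 60.
Each original edge survives, and each old vertex of degree d contributes d new edges; summing degrees gives Σd = 2E, so E′ = E + 2E = 3E = 90.
Each original face survives and each original vertex becomes one new face: F′ = F + V = 32.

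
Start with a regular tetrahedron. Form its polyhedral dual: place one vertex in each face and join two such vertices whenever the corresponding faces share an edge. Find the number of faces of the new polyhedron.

4

The base solid has V = 4, E = 6, F = 4.
The dual swaps V and F and preserves E: V′ = F = 4, E′ = E = 6, F′ = V = 4.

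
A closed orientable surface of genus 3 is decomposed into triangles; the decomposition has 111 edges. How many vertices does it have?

33

χ = 2 − 2·3 = -4, and every face is a triangle so 3F = 2E.
F = 2E/3 = 74. Then V = -4 + E − F = -4 + 111 − 74 = 33.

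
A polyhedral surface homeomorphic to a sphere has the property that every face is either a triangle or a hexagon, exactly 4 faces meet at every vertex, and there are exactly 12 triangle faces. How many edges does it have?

24

Let x be the number of hexagons; then F = 12 + x.
Edge–face incidences: 2E = 3·12 + 6·x = 36 + 6x.
Every vertex has degree 4, so 4V = 2E.
Euler: V − E + F = 2 ⇒ (2E)/4 − E + (12 + x) = 2.
Multiply by 8: 2·(2E) − 4·(2E) + 8·(12 + x) = 16, i.e. 96 + 8x − 2·(36 + 6x) = 16.
Collecting terms: −4x + 24 = 16, so −4x = −8, so x = 2.
Then 2E = 36 + 6·2 = 48, so E = 24, V = 2E/4 = 12, F = 12 + 2 = 14.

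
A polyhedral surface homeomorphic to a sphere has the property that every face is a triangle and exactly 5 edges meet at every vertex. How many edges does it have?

Each face has 3 edges and each edge borders two faces, so 2E = 3F.
Each vertex has degree 5, so 5V = 2E and hence V = 3F/5.
Euler: V − E + F = 2 ⇒ (3F/5) − (3F/2) + F = 2.
Multiply by 10: (6 − 15 + 10)F = 20, i.e. 1F = 20.
So F = 20, E = 3·20/2 = 30, V = 3·20/5 = 12.

30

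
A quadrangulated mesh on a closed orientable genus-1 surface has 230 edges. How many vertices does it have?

χ = 2 − 2·1 = 0, and every face is a square so 4F = 2E.
F = 2E/4 = 115. Then V = 0 + E − F = 0 + 230 − 115 = 115.

115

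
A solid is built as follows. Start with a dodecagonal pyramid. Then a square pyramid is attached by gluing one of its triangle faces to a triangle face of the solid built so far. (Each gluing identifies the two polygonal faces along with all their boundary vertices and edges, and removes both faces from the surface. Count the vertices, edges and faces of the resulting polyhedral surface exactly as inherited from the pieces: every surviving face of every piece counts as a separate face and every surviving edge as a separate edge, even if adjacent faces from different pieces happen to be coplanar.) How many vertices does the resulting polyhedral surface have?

15

A dodecagonal pyramid: V=13, E=24, F=13.
Attach a square pyramid (V=5, E=8, F=5) along a 3-gon: merge 3 vertices and 3 edges, delete both glued faces → V=15, E=29, F=16.
Check: V − E + F = 15 − 29 + 16 = 2.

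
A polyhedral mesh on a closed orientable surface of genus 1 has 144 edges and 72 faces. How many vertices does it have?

For a closed orientable surface of genus 1, χ = 2 − 2·1 = 0.
V = 0 + E − F = 0 + 144 − 72 = 72.

72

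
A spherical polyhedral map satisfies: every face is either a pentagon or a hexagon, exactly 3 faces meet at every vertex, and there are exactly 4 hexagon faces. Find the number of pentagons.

Let x be the number of pentagons; then F = 4 + x.
Edge–face incidences: 2E = 6·4 + 5·x = 24 + 5x.
Every vertex has degree 3, so 3V = 2E.
Euler: V − E + F = 2 ⇒ (2E)/3 − E + (4 + x) = 2.
Multiply by 6: 2·(2E) − 3·(2E) + 6·(4 + x) = 12, i.e. 24 + 6x − (24 + 5x) = 12.
Collecting terms: x = 12.
Then 2E = 24 + 5·12 = 84, so E = 42, V = 2E/3 = 28, F = 4 + 12 = 16.

12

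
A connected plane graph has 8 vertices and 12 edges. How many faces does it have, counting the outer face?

Euler's formula for a connected plane graph: V − E + F = 2, so F = 2 − 8 + 12 = 6.

6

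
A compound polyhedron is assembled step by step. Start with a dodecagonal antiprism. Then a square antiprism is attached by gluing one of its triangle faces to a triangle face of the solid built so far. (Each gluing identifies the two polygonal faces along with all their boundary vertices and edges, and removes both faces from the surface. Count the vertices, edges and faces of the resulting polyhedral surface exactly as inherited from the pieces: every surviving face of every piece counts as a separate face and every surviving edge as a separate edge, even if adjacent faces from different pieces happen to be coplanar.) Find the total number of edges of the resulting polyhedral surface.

A dodecagonal antiprism: V=24, E=48, F=26.
Attach a square antiprism (V=8, E=16, F=10) along a 3-gon: merge 3 vertices and 3 edges, delete both glued faces → V=29, E=61, F=34.
Check: V − E + F = 29 − 61 + 34 = 2.

61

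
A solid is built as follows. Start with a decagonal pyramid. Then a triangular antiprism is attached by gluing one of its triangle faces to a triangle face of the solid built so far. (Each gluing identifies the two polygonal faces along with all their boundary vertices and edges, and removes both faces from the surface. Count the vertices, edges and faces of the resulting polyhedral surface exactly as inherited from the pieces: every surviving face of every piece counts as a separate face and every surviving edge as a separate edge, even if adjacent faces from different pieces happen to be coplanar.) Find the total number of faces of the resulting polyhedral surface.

A decagonal pyramid: V=11, E=20, F=11.
Attach a triangular antiprism (V=6, E=12, F=8) along a 3-gon: merge 3 vertices and 3 edges, delete both glued faces → V=14, E=29, F=17.
Check: V − E + F = 14 − 29 + 17 = 2.

17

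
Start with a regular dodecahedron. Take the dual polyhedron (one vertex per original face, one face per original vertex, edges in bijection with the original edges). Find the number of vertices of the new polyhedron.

The base solid has V = 20, E = 30, F = 12.
The dual swaps V and F and preserves E: V′ = F = 12, E′ = E = 30, F′ = V = 20.

12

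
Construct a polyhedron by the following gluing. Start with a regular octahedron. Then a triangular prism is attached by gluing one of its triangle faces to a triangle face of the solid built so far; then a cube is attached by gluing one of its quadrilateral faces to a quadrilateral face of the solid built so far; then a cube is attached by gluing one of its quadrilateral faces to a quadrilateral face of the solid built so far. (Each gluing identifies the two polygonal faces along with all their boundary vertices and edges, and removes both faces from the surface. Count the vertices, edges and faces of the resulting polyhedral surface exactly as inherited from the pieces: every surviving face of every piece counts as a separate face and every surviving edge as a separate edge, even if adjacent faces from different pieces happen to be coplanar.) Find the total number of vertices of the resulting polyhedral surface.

A regular octahedron: V=6, E=12, F=8.
Attach a triangular prism (V=6, E=9, F=5) along a 3-gon: merge 3 vertices and 3 edges, delete both glued faces → V=9, E=18, F=11.
Attach a cube (V=8, E=12, F=6) along a 4-gon: merge 4 vertices and 4 edges, delete both glued faces → V=13, E=26, F=15.
Attach a cube (V=8, E=12, F=6) along a 4-gon: merge 4 vertices and 4 edges, delete both glued faces → V=17, E=34, F=19.
Check: V − E + F = 17 − 34 + 19 = 2.

17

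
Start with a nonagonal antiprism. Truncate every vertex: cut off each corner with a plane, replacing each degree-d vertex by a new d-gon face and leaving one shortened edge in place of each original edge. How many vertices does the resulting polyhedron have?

72

The base solid has V = 18, E = 36, F = 20.
Truncation replaces each original edge-end by a new vertex, so V′ = 2E = 72.
Each original edge survives, and each old vertex of degree d contributes d new edges; summing degrees gives Σd = 2E, so E′ = E + 2E = 3E = 108.
Each original face survives and each original vertex becomes one new face: F′ = F + V = 38.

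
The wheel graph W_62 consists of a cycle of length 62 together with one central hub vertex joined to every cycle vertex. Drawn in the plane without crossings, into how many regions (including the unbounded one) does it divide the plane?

W_62 has V = 62 + 1 = 63 vertices and E = 2·62 = 124 edges.
By Euler's formula F = 2 − V + E = 2 − 63 + 124 = 63.

63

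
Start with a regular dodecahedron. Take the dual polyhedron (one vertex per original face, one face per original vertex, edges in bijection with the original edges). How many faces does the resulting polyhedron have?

20

The base solid has V = 20, E = 30, F = 12.
The dual swaps V and F and preserves E: V′ = F = 12, E′ = E = 30, F′ = V = 20.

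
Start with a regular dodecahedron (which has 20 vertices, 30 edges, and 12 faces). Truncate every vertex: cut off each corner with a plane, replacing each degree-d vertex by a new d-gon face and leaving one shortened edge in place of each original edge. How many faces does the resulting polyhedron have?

32

Truncation replaces each original edge-end by a new vertex, so V′ = 2E = 60.
Each original edge survives, and each old vertex of degree d contributes d new edges; summing degrees gives Σd = 2E, so E′ = E + 2E = 3E = 90.
Each original face survives and each original vertex becomes one new face: F′ = F + V = 32.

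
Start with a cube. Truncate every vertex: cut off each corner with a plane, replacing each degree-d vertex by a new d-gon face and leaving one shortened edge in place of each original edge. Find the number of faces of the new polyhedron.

The base solid has V = 8, E = 12, F = 6.
Truncation replaces each original edge-end by a new vertex, so V′ = 2E = 24.
Each original edge survives, and each old vertex of degree d contributes d new edges; summing degrees gives Σd = 2E, so E′ = E + 2E = 3E = 36.
Each original face survives and each original vertex becomes one new face: F′ = F + V = 14.

14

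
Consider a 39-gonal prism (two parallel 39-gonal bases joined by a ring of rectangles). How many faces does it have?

41

A prism on an n-gon has two n-gon bases and n rectangular sides: V = 2·39 = 78, E = 3·39 = 117, F = 39 + 2 = 41.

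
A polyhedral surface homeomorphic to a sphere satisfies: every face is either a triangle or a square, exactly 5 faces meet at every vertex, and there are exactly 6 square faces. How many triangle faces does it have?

32

Let x be the number of triangles; then F = 6 + x.
Edge–face incidences: 2E = 4·6 + 3·x = 24 + 3x.
Every vertex has degree 5, so 5V = 2E.
Euler: V − E + F = 2 ⇒ (2E)/5 − E + (6 + x) = 2.
Multiply by 10: 2·(2E) − 5·(2E) + 10·(6 + x) = 20, i.e. 60 + 10x − 3·(24 + 3x) = 20.
Collecting terms: x − 12 = 20, so x = 32.
Then 2E = 24 + 3·32 = 120, so E = 60, V = 2E/5 = 24, F = 6 + 32 = 38.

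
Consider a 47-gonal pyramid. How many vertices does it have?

48

A pyramid on an n-gon base has one n-gon and n triangles: V = 47 + 1 = 48, E = 2·47 = 94, F = 47 + 1 = 48.
Check: V − E + F = 48 − 94 + 48 = 2.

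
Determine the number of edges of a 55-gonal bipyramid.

165

A bipyramid over an n-gon has 2n triangular faces and n + 2 vertices: V = 55 + 2 = 57, E = 3·55 = 165, F = 2·55 = 110.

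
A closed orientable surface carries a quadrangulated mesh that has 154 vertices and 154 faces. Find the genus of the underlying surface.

1

Every face is a square, so 2E = 4·154 = 616, giving E = 308.
χ = V − E + F = 154 − 308 + 154 = 0.
For a closed orientable surface χ = 2 − 2g, so g = (2 − (0))/2 = 1.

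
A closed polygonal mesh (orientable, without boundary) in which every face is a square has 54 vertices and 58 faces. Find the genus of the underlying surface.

3

Every face is a square, so 2E = 4·58 = 232, giving E = 116.
χ = V − E + F = 54 − 116 + 58 = -4.
For a closed orientable surface χ = 2 − 2g, so g = (2 − (-4))/2 = 3.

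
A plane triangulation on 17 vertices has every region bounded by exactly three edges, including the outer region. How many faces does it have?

In a plane triangulation 3F = 2E and V − E + F = 2, so F = 2V − 4 = 2·17 − 4 = 30.

30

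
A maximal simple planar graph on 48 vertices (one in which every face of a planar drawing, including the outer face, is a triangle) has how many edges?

138

In a plane triangulation 3F = 2E and V − E + F = 2, so E = 3V − 6 = 3·48 − 6 = 138.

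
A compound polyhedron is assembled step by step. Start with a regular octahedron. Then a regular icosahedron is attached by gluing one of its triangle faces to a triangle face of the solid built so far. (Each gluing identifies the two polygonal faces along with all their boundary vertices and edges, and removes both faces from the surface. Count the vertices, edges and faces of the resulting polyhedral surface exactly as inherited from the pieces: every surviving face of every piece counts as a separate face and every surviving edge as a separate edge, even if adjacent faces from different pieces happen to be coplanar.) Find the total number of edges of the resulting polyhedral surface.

A regular octahedron: V=6, E=12, F=8.
Attach a regular icosahedron (V=12, E=30, F=20) along a 3-gon: merge 3 vertices and 3 edges, delete both glued faces → V=15, E=39, F=26.
Check: V − E + F = 15 − 39 + 26 = 2.

39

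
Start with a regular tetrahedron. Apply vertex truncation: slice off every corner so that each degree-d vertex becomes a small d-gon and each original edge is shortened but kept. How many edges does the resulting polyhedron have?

The base solid has V = 4, E = 6, F = 4.
Truncation replaces each original edge-end by a new vertex, so V′ = 2E = 12.
Each original edge survives, and each old vertex of degree d contributes d new edges; summing degrees gives Σd = 2E, so E′ = E + 2E = 3E = 18.
Each original face survives and each original vertex becomes one new face: F′ = F + V = 8.

18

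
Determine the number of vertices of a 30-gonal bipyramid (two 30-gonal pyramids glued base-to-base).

A bipyramid over an n-gon has 2n triangular faces and n + 2 vertices: V = 30 + 2 = 32, E = 3·30 = 90, F = 2·30 = 60.

32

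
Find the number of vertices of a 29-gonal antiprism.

58

An antiprism on an n-gon has two n-gon caps and 2n triangles: V = 2·29 = 58, E = 4·29 = 116, F = 2·29 + 2 = 60.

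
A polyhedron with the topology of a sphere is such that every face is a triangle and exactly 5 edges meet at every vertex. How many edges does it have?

30

Each face has 3 edges and each edge borders two faces, so 2E = 3F.
Each vertex has degree 5, so 5V = 2E and hence V = 3F/5.
Euler: V − E + F = 2 ⇒ (3F/5) − (3F/2) + F = 2.
Multiply by 10: (6 − 15 + 10)F = 20, i.e. 1F = 20.
So F = 20, E = 3·20/2 = 30, V = 3·20/5 = 12.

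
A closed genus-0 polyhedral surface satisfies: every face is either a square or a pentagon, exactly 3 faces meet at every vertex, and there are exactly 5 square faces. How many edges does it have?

15

Let x be the number of pentagons; then F = 5 + x.
Edge–face incidences: 2E = 4·5 + 5·x = 20 + 5x.
Every vertex has degree 3, so 3V = 2E.
Euler: V − E + F = 2 ⇒ (2E)/3 − E + (5 + x) = 2.
Multiply by 6: 2·(2E) − 3·(2E) + 6·(5 + x) = 12, i.e. 30 + 6x − (20 + 5x) = 12.
Collecting terms: x + 10 = 12, so x = 2.
Then 2E = 20 + 5·2 = 30, so E = 15, V = 2E/3 = 10, F = 5 + 2 = 7.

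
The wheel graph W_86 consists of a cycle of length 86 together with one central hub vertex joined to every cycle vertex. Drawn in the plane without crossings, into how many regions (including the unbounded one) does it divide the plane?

W_86 has V = 86 + 1 = 87 vertices and E = 2·86 = 172 edges.
By Euler's formula F = 2 − V + E = 2 − 87 + 172 = 87.

87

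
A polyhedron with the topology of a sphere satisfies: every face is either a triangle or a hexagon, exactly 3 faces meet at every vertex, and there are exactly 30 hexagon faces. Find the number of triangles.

4

Let x be the number of triangles; then F = 30 + x.
Edge–face incidences: 2E = 6·30 + 3·x = 180 + 3x.
Every vertex has degree 3, so 3V = 2E.
Euler: V − E + F = 2 ⇒ (2E)/3 − E + (30 + x) = 2.
Multiply by 6: 2·(2E) − 3·(2E) + 6·(30 + x) = 12, i.e. 180 + 6x − (180 + 3x) = 12.
Collecting terms: 3x = 12, so x = 4.
Then 2E = 180 + 3·4 = 192, so E = 96, V = 2E/3 = 64, F = 30 + 4 = 34.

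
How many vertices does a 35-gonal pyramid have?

A pyramid on an n-gon base has one n-gon and n triangles: V = 35 + 1 = 36, E = 2·35 = 70, F = 35 + 1 = 36.

36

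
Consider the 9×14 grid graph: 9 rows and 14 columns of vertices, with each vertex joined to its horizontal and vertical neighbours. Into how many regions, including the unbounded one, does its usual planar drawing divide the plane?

105

The grid has V = 9·14 = 126 vertices and E = 9·13 + 14·8 = 229 edges.
F = 2 − V + E = 2 − 126 + 229 = 105.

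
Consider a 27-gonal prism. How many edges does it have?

81

A prism on an n-gon has two n-gon bases and n rectangular sides: V = 2·27 = 54, E = 3·27 = 81, F = 27 + 2 = 29.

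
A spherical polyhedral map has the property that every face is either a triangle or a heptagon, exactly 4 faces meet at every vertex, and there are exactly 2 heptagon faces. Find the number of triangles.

Let x be the number of triangles; then F = 2 + x.
Edge–face incidences: 2E = 7·2 + 3·x = 14 + 3x.
Every vertex has degree 4, so 4V = 2E.
Euler: V − E + F = 2 ⇒ (2E)/4 − E + (2 + x) = 2.
Multiply by 8: 2·(2E) − 4·(2E) + 8·(2 + x) = 16, i.e. 16 + 8x − 2·(14 + 3x) = 16.
Collecting terms: 2x − 12 = 16, so 2x = 28, so x = 14.
Then 2E = 14 + 3·14 = 56, so E = 28, V = 2E/4 = 14, F = 2 + 14 = 16.

14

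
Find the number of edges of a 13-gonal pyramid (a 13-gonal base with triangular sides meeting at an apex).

A pyramid on an n-gon base has one n-gon and n triangles: V = 13 + 1 = 14, E = 2·13 = 26, F = 13 + 1 = 14.

26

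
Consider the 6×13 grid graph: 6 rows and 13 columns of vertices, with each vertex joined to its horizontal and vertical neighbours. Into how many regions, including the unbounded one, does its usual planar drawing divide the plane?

The grid has V = 6·13 = 78 vertices and E = 6·12 + 13·5 = 137 edges.
F = 2 − V + E = 2 − 78 + 137 = 61.

61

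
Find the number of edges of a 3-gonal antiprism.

An antiprism on an n-gon has two n-gon caps and 2n triangles: V = 2·3 = 6, E = 4·3 = 12, F = 2·3 + 2 = 8.

12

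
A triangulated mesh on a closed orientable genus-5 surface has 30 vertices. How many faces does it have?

χ = 2 − 2·5 = -8, and every face is a triangle so 3F = 2E.
V − E + F = -8 with E = 3F/2 gives 30 − (3/2 − 1)·F = -8, so F = 76 and E = 114.

76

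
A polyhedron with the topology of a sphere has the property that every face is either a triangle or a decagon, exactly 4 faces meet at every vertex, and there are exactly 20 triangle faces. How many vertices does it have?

20

Let x be the number of decagons; then F = 20 + x.
Edge–face incidences: 2E = 3·20 + 10·x = 60 + 10x.
Every vertex has degree 4, so 4V = 2E.
Euler: V − E + F = 2 ⇒ (2E)/4 − E + (20 + x) = 2.
Multiply by 8: 2·(2E) − 4·(2E) + 8·(20 + x) = 16, i.e. 160 + 8x − 2·(60 + 10x) = 16.
Collecting terms: −12x + 40 = 16, so −12x = −24, so x = 2.
Then 2E = 60 + 10·2 = 80, so E = 40, V = 2E/4 = 20, F = 20 + 2 = 22.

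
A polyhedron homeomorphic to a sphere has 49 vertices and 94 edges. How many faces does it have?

47

Here V − E + F = 2.
F = 2 − V + E = 2 − 49 + 94 = 47.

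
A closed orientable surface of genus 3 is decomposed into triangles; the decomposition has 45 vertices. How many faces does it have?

χ = 2 − 2·3 = -4, and every face is a triangle so 3F = 2E.
V − E + F = -4 with E = 3F/2 gives 45 − (3/2 − 1)·F = -4, so F = 98 and E = 147.

98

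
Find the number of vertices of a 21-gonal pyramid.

22

A pyramid on an n-gon base has one n-gon and n triangles: V = 21 + 1 = 22, E = 2·21 = 42, F = 21 + 1 = 22.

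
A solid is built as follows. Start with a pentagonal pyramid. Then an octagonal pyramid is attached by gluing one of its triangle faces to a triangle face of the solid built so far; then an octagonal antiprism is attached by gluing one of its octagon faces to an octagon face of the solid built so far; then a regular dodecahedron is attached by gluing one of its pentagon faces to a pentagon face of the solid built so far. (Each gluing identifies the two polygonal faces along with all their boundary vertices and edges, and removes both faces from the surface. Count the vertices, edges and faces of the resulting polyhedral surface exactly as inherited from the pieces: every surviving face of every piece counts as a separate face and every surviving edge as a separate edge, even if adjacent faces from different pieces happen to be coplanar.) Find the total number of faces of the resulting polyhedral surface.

39

A pentagonal pyramid: V=6, E=10, F=6.
Attach an octagonal pyramid (V=9, E=16, F=9) along a 3-gon: merge 3 vertices and 3 edges, delete both glued faces → V=12, E=23, F=13.
Attach an octagonal antiprism (V=16, E=32, F=18) along an 8-gon: merge 8 vertices and 8 edges, delete both glued faces → V=20, E=47, F=29.
Attach a regular dodecahedron (V=20, E=30, F=12) along a 5-gon: merge 5 vertices and 5 edges, delete both glued faces → V=35, E=72, F=39.
Check: V − E + F = 35 − 72 + 39 = 2.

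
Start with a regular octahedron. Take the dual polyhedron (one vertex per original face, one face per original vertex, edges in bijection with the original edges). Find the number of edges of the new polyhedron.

The base solid has V = 6, E = 12, F = 8.
The dual swaps V and F and preserves E: V′ = F = 8, E′ = E = 12, F′ = V = 6.

12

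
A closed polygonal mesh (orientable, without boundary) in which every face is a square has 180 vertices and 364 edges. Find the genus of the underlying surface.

2

Every face is a square and each edge borders two faces, so 4F = 2·364, giving F = 182.
χ = V − E + F = 180 − 364 + 182 = -2.
For a closed orientable surface χ = 2 − 2g, so g = (2 − (-2))/2 = 2.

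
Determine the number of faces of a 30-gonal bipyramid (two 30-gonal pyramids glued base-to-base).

A bipyramid over an n-gon has 2n triangular faces and n + 2 vertices: V = 30 + 2 = 32, E = 3·30 = 90, F = 2·30 = 60.

60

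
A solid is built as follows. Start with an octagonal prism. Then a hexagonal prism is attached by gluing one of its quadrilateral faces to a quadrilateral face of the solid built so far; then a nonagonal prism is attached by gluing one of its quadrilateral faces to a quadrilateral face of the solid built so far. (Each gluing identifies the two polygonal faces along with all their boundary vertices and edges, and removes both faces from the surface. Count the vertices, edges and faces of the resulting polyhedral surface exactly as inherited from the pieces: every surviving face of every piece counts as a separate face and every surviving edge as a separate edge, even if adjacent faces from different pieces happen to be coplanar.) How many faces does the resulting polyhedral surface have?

An octagonal prism: V=16, E=24, F=10.
Attach a hexagonal prism (V=12, E=18, F=8) along a 4-gon: merge 4 vertices and 4 edges, delete both glued faces → V=24, E=38, F=16.
Attach a nonagonal prism (V=18, E=27, F=11) along a 4-gon: merge 4 vertices and 4 edges, delete both glued faces → V=38, E=61, F=25.
Check: V − E + F = 38 − 61 + 25 = 2.

25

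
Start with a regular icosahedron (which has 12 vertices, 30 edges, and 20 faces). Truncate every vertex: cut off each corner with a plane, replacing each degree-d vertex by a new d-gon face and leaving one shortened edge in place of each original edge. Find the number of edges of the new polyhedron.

Truncation replaces each original edge-end by a new vertex, so V′ = 2E = 60.
Each original edge survives, and each old vertex of degree d contributes d new edges; summing degrees gives Σd = 2E, so E′ = E + 2E = 3E = 90.
Each original face survives and each original vertex becomes one new face: F′ = F + V = 32.

90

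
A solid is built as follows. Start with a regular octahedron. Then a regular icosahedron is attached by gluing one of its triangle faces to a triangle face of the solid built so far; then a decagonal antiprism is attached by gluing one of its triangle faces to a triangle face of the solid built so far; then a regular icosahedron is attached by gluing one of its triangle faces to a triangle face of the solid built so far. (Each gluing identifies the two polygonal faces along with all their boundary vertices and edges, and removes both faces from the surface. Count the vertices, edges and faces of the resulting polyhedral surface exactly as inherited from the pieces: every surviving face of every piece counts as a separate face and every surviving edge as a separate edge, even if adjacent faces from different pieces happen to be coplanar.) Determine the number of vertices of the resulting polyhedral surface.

A regular octahedron: V=6, E=12, F=8.
Attach a regular icosahedron (V=12, E=30, F=20) along a 3-gon: merge 3 vertices and 3 edges, delete both glued faces → V=15, E=39, F=26.
Attach a decagonal antiprism (V=20, E=40, F=22) along a 3-gon: merge 3 vertices and 3 edges, delete both glued faces → V=32, E=76, F=46.
Attach a regular icosahedron (V=12, E=30, F=20) along a 3-gon: merge 3 vertices and 3 edges, delete both glued faces → V=41, E=103, F=64.
Check: V − E + F = 41 − 103 + 64 = 2.

41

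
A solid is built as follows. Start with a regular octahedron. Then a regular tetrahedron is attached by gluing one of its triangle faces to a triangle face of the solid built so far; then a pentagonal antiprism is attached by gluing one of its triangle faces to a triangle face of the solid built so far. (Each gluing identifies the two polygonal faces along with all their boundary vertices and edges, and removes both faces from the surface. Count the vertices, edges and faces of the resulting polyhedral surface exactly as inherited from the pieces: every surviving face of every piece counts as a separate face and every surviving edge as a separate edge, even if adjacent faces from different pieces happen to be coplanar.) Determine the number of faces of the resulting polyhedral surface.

A regular octahedron: V=6, E=12, F=8.
Attach a regular tetrahedron (V=4, E=6, F=4) along a 3-gon: merge 3 vertices and 3 edges, delete both glued faces → V=7, E=15, F=10.
Attach a pentagonal antiprism (V=10, E=20, F=12) along a 3-gon: merge 3 vertices and 3 edges, delete both glued faces → V=14, E=32, F=20.
Check: V − E + F = 14 − 32 + 20 = 2.

20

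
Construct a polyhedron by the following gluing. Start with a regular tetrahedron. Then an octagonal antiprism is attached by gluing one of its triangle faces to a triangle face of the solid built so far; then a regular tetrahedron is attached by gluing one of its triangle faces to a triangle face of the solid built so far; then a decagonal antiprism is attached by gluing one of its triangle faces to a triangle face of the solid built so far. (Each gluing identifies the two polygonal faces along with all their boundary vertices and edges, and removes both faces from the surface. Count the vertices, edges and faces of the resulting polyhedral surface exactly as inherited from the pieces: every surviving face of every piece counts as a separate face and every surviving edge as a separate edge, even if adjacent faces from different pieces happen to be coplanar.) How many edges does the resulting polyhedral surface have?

A regular tetrahedron: V=4, E=6, F=4.
Attach an octagonal antiprism (V=16, E=32, F=18) along a 3-gon: merge 3 vertices and 3 edges, delete both glued faces → V=17, E=35, F=20.
Attach a regular tetrahedron (V=4, E=6, F=4) along a 3-gon: merge 3 vertices and 3 edges, delete both glued faces → V=18, E=38, F=22.
Attach a decagonal antiprism (V=20, E=40, F=22) along a 3-gon: merge 3 vertices and 3 edges, delete both glued faces → V=35, E=75, F=42.
Check: V − E + F = 35 − 75 + 42 = 2.

75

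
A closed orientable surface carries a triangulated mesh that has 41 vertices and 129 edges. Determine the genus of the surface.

2

Every face is a triangle and each edge borders two faces, so 3F = 2·129, giving F = 86.
χ = V − E + F = 41 − 129 + 86 = -2.
For a closed orientable surface χ = 2 − 2g, so g = (2 − (-2))/2 = 2.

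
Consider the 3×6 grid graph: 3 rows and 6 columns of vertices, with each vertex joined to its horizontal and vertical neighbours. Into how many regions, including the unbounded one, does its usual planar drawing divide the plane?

11

The grid has V = 3·6 = 18 vertices and E = 3·5 + 6·2 = 27 edges.
F = 2 − V + E = 2 − 18 + 27 = 11.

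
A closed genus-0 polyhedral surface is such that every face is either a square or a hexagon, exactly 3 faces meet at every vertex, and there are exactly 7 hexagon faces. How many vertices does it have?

Let x be the number of squares; then F = 7 + x.
Edge–face incidences: 2E = 6·7 + 4·x = 42 + 4x.
Every vertex has degree 3, so 3V = 2E.
Euler: V − E + F = 2 ⇒ (2E)/3 − E + (7 + x) = 2.
Multiply by 6: 2·(2E) − 3·(2E) + 6·(7 + x) = 12, i.e. 42 + 6x − (42 + 4x) = 12.
Collecting terms: 2x = 12, so x = 6.
Then 2E = 42 + 4·6 = 66, so E = 33, V = 2E/3 = 22, F = 7 + 6 = 13.

22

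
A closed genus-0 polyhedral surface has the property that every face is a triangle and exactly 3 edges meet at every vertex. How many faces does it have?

Each face has 3 edges and each edge borders two faces, so 2E = 3F.
Each vertex has degree 3, so 3V = 2E and hence V = 3F/3.
Euler: V − E + F = 2 ⇒ (3F/3) − (3F/2) + F = 2.
Multiply by 6: (6 − 9 + 6)F = 12, i.e. 3F = 12.
So F = 4, E = 3·4/2 = 6, V = 3·4/3 = 4.

4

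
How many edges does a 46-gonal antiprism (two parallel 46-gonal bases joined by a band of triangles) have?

An antiprism on an n-gon has two n-gon caps and 2n triangles: V = 2·46 = 92, E = 4·46 = 184, F = 2·46 + 2 = 94.

184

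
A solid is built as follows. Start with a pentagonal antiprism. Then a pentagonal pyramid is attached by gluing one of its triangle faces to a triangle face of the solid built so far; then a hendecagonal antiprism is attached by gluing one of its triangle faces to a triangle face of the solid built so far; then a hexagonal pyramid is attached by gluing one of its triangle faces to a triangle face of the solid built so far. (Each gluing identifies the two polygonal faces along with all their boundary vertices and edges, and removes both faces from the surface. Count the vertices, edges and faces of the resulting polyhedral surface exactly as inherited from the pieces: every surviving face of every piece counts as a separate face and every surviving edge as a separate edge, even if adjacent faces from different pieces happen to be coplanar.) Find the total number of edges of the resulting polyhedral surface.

77

A pentagonal antiprism: V=10, E=20, F=12.
Attach a pentagonal pyramid (V=6, E=10, F=6) along a 3-gon: merge 3 vertices and 3 edges, delete both glued faces → V=13, E=27, F=16.
Attach a hendecagonal antiprism (V=22, E=44, F=24) along a 3-gon: merge 3 vertices and 3 edges, delete both glued faces → V=32, E=68, F=38.
Attach a hexagonal pyramid (V=7, E=12, F=7) along a 3-gon: merge 3 vertices and 3 edges, delete both glued faces → V=36, E=77, F=43.
Check: V − E + F = 36 − 77 + 43 = 2.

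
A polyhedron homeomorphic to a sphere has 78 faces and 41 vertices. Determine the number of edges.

Here V − E + F = 2.
E = V + F − (2) = 41 + 78 − (2) = 117.

117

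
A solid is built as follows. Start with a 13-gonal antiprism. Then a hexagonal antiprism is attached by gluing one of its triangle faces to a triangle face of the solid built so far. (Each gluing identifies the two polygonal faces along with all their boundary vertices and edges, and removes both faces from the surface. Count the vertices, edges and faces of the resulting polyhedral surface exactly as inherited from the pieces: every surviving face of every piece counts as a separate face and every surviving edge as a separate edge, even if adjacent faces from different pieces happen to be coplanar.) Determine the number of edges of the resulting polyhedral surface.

A 13-gonal antiprism: V=26, E=52, F=28.
Attach a hexagonal antiprism (V=12, E=24, F=14) along a 3-gon: merge 3 vertices and 3 edges, delete both glued faces → V=35, E=73, F=40.
Check: V − E + F = 35 − 73 + 40 = 2.

73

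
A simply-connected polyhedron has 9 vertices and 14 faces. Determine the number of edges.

Here V − E + F = 2.
E = V + F − (2) = 9 + 14 − (2) = 21.

21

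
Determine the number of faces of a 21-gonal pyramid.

A pyramid on an n-gon base has one n-gon and n triangles: V = 21 + 1 = 22, E = 2·21 = 42, F = 21 + 1 = 22.

22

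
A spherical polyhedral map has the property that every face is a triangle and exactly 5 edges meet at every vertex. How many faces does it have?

20

Each face has 3 edges and each edge borders two faces, so 2E = 3F.
Each vertex has degree 5, so 5V = 2E and hence V = 3F/5.
Euler: V − E + F = 2 ⇒ (3F/5) − (3F/2) + F = 2.
Multiply by 10: (6 − 15 + 10)F = 20, i.e. 1F = 20.
So F = 20, E = 3·20/2 = 30, V = 3·20/5 = 12.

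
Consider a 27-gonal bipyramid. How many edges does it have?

81

A bipyramid over an n-gon has 2n triangular faces and n + 2 vertices: V = 27 + 2 = 29, E = 3·27 = 81, F = 2·27 = 54.
Check: V − E + F = 29 − 81 + 54 = 2.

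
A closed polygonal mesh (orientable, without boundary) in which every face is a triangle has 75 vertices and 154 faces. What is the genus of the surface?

2

Every face is a triangle, so 2E = 3·154 = 462, giving E = 231.
χ = V − E + F = 75 − 231 + 154 = -2.
For a closed orientable surface χ = 2 − 2g, so g = (2 − (-2))/2 = 2.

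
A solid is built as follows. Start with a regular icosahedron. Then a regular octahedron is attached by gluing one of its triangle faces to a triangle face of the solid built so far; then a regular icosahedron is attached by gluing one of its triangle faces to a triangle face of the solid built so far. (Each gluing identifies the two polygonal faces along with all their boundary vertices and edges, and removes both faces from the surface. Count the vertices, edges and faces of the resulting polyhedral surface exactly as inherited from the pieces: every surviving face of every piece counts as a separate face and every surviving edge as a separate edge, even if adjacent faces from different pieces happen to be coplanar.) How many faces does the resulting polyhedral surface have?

A regular icosahedron: V=12, E=30, F=20.
Attach a regular octahedron (V=6, E=12, F=8) along a 3-gon: merge 3 vertices and 3 edges, delete both glued faces → V=15, E=39, F=26.
Attach a regular icosahedron (V=12, E=30, F=20) along a 3-gon: merge 3 vertices and 3 edges, delete both glued faces → V=24, E=66, F=44.
Check: V − E + F = 24 − 66 + 44 = 2.

44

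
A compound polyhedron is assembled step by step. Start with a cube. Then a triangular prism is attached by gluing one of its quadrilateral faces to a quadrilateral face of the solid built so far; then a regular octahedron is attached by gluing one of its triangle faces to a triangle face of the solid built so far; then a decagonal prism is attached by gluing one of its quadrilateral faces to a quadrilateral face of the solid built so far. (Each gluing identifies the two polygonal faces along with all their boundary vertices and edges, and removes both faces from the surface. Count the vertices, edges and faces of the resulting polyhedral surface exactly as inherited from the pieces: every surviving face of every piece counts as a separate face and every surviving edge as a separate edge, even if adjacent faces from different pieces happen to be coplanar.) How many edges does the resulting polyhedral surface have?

52

A cube: V=8, E=12, F=6.
Attach a triangular prism (V=6, E=9, F=5) along a 4-gon: merge 4 vertices and 4 edges, delete both glued faces → V=10, E=17, F=9.
Attach a regular octahedron (V=6, E=12, F=8) along a 3-gon: merge 3 vertices and 3 edges, delete both glued faces → V=13, E=26, F=15.
Attach a decagonal prism (V=20, E=30, F=12) along a 4-gon: merge 4 vertices and 4 edges, delete both glued faces → V=29, E=52, F=25.
Check: V − E + F = 29 − 52 + 25 = 2.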